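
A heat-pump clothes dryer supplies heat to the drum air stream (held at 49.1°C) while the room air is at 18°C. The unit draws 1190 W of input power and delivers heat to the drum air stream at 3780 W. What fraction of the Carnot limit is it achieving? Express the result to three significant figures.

COP_actual = Q̇_H/Ẇ = 3780/1190 = 3.176.
In absolute terms T_C = 291.15 K and T_H = 322.25 K, so ΔT = 31.10 K.
COP_Carnot = T_H/ΔT = 322.25/31.10 = 10.36.
η_II = COP_actual/COP_Carnot = 3.176/10.36 = 0.3066.

0.307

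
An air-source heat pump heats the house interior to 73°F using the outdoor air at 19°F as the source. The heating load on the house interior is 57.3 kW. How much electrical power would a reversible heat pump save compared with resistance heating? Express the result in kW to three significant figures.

51.5 kW

In absolute terms T_C = 265.93 K and T_H = 295.93 K, so ΔT = 30.00 K.
COP_Carnot = T_H/ΔT = 295.93/30.00 = 9.864.
Resistance heating needs Ẇ_res = Q̇_H = 57.30 kW; the reversible heat pump needs only Ẇ_hp = Q̇_H/COP = 5.809 kW.
Saving = 57.30 − 5.809 = 51.49 kW.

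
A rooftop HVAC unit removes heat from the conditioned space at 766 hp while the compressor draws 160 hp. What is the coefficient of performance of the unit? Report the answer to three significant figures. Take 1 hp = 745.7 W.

The first law gives Q̇_H = Q̇_C + Ẇ, so the three rates are Q̇_C = 766.0, Q̇_H = 926.0, Ẇ = 160.0 hp.
COP_R = Q̇_C/Ẇ = 766.0/160.0 = 4.788.

4.79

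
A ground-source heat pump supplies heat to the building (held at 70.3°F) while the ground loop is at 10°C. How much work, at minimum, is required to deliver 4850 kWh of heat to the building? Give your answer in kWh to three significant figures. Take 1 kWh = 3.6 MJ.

186 kWh

In absolute terms T_C = 283.15 K and T_H = 294.43 K, so ΔT = 11.28 K.
The reversible limit is COP_HP = T_H/ΔT = 26.11, so W_min = Q_H/COP = Q_H·ΔT/T_H.
W_min = 4850 × 11.28/294.43 = 185.8 kWh.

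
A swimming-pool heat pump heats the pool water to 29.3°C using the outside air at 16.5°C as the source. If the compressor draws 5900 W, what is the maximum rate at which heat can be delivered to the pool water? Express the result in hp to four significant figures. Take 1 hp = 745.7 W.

187.0 hp

In absolute terms T_C = 289.65 K and T_H = 302.45 K, so ΔT = 12.80 K.
COP_Carnot = T_H/ΔT = 302.45/12.80 = 23.63.
Q̇_max = COP_Carnot × Ẇ = 23.63 × 5900 W = 139400 W = 187.0 hp.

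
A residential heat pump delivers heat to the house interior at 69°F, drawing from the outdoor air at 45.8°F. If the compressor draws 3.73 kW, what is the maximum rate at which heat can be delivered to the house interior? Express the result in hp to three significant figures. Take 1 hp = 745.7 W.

In absolute terms T_C = 280.82 K and T_H = 293.71 K, so ΔT = 12.89 K.
COP_Carnot = T_H/ΔT = 293.71/12.89 = 22.79.
Q̇_max = COP_Carnot × Ẇ = 22.79 × 3.730 kW = 85.00 kW = 114.0 hp.

114 hp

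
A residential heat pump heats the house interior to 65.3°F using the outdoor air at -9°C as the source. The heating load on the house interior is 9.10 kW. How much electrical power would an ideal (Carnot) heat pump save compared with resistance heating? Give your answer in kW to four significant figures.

8.242 kW

In absolute terms T_C = 264.15 K and T_H = 291.65 K, so ΔT = 27.50 K.
COP_Carnot = T_H/ΔT = 291.65/27.50 = 10.61.
Resistance heating needs Ẇ_res = Q̇_H = 9.100 kW; the reversible heat pump needs only Ẇ_hp = Q̇_H/COP = 0.8580 kW.
Saving = 9.100 − 0.8580 = 8.242 kW.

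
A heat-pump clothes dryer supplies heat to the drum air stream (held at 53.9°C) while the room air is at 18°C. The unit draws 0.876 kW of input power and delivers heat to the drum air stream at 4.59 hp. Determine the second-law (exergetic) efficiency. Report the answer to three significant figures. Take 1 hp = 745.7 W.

Converting, Q̇_H = 4.590 hp = 3.423 kW, so COP_actual = Q̇_H/Ẇ = 3.423/0.8760 = 3.907.
In absolute terms T_C = 291.15 K and T_H = 327.05 K, so ΔT = 35.90 K.
COP_Carnot = T_H/ΔT = 327.05/35.90 = 9.110.
η_II = COP_actual/COP_Carnot = 3.907/9.110 = 0.4289.

0.429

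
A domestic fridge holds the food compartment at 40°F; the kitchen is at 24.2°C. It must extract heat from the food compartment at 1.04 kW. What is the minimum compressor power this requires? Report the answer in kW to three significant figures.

0.0740 kW

In absolute terms T_C = 277.59 K and T_H = 297.35 K, so ΔT = 19.76 K.
COP_Carnot = T_C/ΔT = 277.59/19.76 = 14.05.
Ẇ_min = Q̇/COP_Carnot = 1.040/14.05 = 0.07401 kW.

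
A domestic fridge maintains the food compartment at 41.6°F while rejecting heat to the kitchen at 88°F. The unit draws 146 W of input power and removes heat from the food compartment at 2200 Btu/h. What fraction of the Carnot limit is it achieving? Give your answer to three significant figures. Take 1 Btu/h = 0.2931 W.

Converting, Q̇_C = 2200 Btu/h = 644.8 W, so COP_actual = Q̇_C/Ẇ = 644.8/146.0 = 4.417.
In absolute terms T_C = 278.48 K and T_H = 304.26 K, so ΔT = 25.78 K.
COP_Carnot = T_C/ΔT = 278.48/25.78 = 10.80.
η_II = COP_actual/COP_Carnot = 4.417/10.80 = 0.4088.

0.409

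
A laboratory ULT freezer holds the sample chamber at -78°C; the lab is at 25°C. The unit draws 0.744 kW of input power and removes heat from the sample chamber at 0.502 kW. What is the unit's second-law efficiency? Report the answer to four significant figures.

COP_actual = Q̇_C/Ẇ = 0.5020/0.7440 = 0.6747.
In absolute terms T_C = 195.15 K and T_H = 298.15 K, so ΔT = 103.0 K.
COP_Carnot = T_C/ΔT = 195.15/103.0 = 1.895.
η_II = COP_actual/COP_Carnot = 0.6747/1.895 = 0.3561.

0.3561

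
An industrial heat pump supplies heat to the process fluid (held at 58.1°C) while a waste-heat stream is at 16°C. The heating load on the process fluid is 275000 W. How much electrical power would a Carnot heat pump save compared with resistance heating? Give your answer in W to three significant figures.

In absolute terms T_C = 289.15 K and T_H = 331.25 K, so ΔT = 42.10 K.
COP_Carnot = T_H/ΔT = 331.25/42.10 = 7.868.
Resistance heating needs Ẇ_res = Q̇_H = 275000 W; the reversible heat pump needs only Ẇ_hp = Q̇_H/COP = 34950 W.
Saving = 275000 − 34950 = 240000 W.

240000 W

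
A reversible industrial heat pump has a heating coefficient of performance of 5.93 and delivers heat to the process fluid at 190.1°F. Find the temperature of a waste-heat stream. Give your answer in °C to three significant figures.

COP_HP = T_H/(T_H − T_C) gives T_H − T_C = T_H/COP.
With T_H = 360.98 K, T_C = 360.98 × (1 − 1/5.93) = 300.11 K.
Converting, 300.11 K = 26.96°C.

27.0 °C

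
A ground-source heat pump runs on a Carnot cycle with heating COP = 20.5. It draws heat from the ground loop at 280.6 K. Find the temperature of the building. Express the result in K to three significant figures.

295 K

COP_HP = T_H/(T_H − T_C) rearranges to T_H = COP·T_C/(COP − 1).
With T_C = 280.60 K, T_H = 20.5 × 280.60/19.50 = 294.99 K.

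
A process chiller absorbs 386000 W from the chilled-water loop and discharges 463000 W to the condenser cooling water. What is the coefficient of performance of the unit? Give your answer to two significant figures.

The first law gives Q̇_H = Q̇_C + Ẇ, so the three rates are Q̇_C = 386000, Q̇_H = 463000, Ẇ = 77000 W.
COP_R = Q̇_C/Ẇ = 386000/77000 = 5.013.

5.0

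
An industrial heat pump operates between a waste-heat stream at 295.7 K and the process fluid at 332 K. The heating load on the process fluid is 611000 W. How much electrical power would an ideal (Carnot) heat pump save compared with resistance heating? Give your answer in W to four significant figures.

The reservoir spacing is ΔT = 332 − 295.7 = 36.30 K.
COP_Carnot = T_H/ΔT = 332.00/36.30 = 9.146.
Resistance heating needs Ẇ_res = Q̇_H = 611000 W; the reversible heat pump needs only Ẇ_hp = Q̇_H/COP = 66810 W.
Saving = 611000 − 66810 = 544200 W.

544200 W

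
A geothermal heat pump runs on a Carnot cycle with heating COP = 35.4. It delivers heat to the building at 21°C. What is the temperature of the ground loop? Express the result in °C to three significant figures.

12.7 °C

COP_HP = T_H/(T_H − T_C) gives T_H − T_C = T_H/COP.
With T_H = 294.15 K, T_C = 294.15 × (1 − 1/35.4) = 285.84 K.
Converting, 285.84 K = 12.69°C.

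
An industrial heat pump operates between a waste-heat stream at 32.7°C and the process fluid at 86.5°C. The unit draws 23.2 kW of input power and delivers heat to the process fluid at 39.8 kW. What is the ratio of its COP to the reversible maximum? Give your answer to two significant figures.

COP_actual = Q̇_H/Ẇ = 39.80/23.20 = 1.716.
In absolute terms T_C = 305.85 K and T_H = 359.65 K, so ΔT = 53.80 K.
COP_Carnot = T_H/ΔT = 359.65/53.80 = 6.685.
η_II = COP_actual/COP_Carnot = 1.716/6.685 = 0.2566.

0.26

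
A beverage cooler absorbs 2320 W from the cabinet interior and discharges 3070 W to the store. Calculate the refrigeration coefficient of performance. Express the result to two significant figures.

3.1

The first law gives Q̇_H = Q̇_C + Ẇ, so the three rates are Q̇_C = 2320, Q̇_H = 3070, Ẇ = 750.0 W.
COP_R = Q̇_C/Ẇ = 2320/750.0 = 3.093.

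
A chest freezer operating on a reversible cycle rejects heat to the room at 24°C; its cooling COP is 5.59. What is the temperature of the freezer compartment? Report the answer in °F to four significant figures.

For a Carnot refrigerator COP_R = T_C/(T_H − T_C), so T_C = COP·T_H/(1 + COP).
With T_H = 297.15 K, T_C = 5.59 × 297.15/6.590 = 252.06 K.
Converting, 252.06 K = -5.96°F.

-5.964 °F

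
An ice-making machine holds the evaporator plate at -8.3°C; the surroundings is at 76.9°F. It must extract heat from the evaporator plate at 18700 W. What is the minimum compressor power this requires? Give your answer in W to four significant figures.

In absolute terms T_C = 264.85 K and T_H = 298.09 K, so ΔT = 33.24 K.
COP_Carnot = T_C/ΔT = 264.85/33.24 = 7.967.
Ẇ_min = Q̇/COP_Carnot = 18700/7.967 = 2347 W.

2347 W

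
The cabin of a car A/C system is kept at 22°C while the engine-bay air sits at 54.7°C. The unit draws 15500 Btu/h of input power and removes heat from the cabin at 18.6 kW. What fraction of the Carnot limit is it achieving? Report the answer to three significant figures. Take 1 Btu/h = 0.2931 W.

0.454

Converting, Q̇_C = 18.60 kW = 63460 Btu/h, so COP_actual = Q̇_C/Ẇ = 63460/15500 = 4.094.
In absolute terms T_C = 295.15 K and T_H = 327.85 K, so ΔT = 32.70 K.
COP_Carnot = T_C/ΔT = 295.15/32.70 = 9.026.
η_II = COP_actual/COP_Carnot = 4.094/9.026 = 0.4536.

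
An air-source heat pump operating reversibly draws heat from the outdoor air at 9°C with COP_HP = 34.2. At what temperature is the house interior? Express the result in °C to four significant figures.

17.50 °C

COP_HP = T_H/(T_H − T_C) rearranges to T_H = COP·T_C/(COP − 1).
With T_C = 282.15 K, T_H = 34.2 × 282.15/33.20 = 290.65 K.
Converting, 290.65 K = 17.50°C.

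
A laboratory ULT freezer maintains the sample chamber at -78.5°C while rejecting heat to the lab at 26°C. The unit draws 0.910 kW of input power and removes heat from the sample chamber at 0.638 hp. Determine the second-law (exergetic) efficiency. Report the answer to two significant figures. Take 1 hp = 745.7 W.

Converting, Q̇_C = 0.6380 hp = 0.4758 kW, so COP_actual = Q̇_C/Ẇ = 0.4758/0.9100 = 0.5228.
In absolute terms T_C = 194.65 K and T_H = 299.15 K, so ΔT = 104.5 K.
COP_Carnot = T_C/ΔT = 194.65/104.5 = 1.863.
η_II = COP_actual/COP_Carnot = 0.5228/1.863 = 0.2807.

0.28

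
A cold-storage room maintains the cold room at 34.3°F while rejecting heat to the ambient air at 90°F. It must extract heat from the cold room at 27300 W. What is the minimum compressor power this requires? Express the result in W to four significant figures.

3078 W

In absolute terms T_C = 274.43 K and T_H = 305.37 K, so ΔT = 30.94 K.
COP_Carnot = T_C/ΔT = 274.43/30.94 = 8.868.
Ẇ_min = Q̇/COP_Carnot = 27300/8.868 = 3078 W.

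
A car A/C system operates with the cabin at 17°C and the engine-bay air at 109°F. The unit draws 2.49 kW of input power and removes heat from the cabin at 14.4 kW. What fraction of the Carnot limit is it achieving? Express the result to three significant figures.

0.514

COP_actual = Q̇_C/Ẇ = 14.40/2.490 = 5.783.
In absolute terms T_C = 290.15 K and T_H = 315.93 K, so ΔT = 25.78 K.
COP_Carnot = T_C/ΔT = 290.15/25.78 = 11.26.
η_II = COP_actual/COP_Carnot = 5.783/11.26 = 0.5138.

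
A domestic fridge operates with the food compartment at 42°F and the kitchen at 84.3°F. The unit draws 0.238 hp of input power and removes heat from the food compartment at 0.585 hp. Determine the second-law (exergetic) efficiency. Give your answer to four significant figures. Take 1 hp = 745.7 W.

0.2073

COP_actual = Q̇_C/Ẇ = 0.5850/0.2380 = 2.458.
In absolute terms T_C = 278.71 K and T_H = 302.21 K, so ΔT = 23.50 K.
COP_Carnot = T_C/ΔT = 278.71/23.50 = 11.86.
η_II = COP_actual/COP_Carnot = 2.458/11.86 = 0.2073.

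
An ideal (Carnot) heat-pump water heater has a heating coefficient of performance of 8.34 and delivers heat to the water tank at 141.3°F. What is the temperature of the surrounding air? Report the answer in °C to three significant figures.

20.7 °C

COP_HP = T_H/(T_H − T_C) gives T_H − T_C = T_H/COP.
With T_H = 333.87 K, T_C = 333.87 × (1 − 1/8.34) = 293.84 K.
Converting, 293.84 K = 20.69°C.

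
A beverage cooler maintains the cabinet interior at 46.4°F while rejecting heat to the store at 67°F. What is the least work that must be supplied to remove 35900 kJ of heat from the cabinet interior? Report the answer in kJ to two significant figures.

1500 kJ

In absolute terms T_C = 281.15 K and T_H = 292.59 K, so ΔT = 11.44 K.
The reversible limit is COP_R = T_C/ΔT = 24.57, so W_min = Q_C/COP = Q_C·ΔT/T_C.
W_min = 35900 × 11.44/281.15 = 1461 kJ.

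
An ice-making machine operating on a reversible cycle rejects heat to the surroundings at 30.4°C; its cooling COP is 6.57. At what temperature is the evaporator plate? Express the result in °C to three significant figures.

For a Carnot refrigerator COP_R = T_C/(T_H − T_C), so T_C = COP·T_H/(1 + COP).
With T_H = 303.55 K, T_C = 6.57 × 303.55/7.570 = 263.45 K.
Converting, 263.45 K = -9.70°C.

-9.70 °C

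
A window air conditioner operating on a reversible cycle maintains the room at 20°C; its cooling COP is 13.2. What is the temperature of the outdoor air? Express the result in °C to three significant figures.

42.2 °C

COP_R = T_C/(T_H − T_C) gives T_H − T_C = T_C/COP.
With T_C = 293.15 K, T_H = 293.15 × (1 + 1/13.2) = 315.36 K.
Converting, 315.36 K = 42.21°C.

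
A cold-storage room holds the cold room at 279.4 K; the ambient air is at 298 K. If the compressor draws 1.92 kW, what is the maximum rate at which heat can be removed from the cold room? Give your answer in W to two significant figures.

The reservoir spacing is ΔT = 298 − 279.4 = 18.60 K.
COP_Carnot = T_C/ΔT = 279.40/18.60 = 15.02.
Q̇_max = COP_Carnot × Ẇ = 15.02 × 1.920 kW = 28.84 kW = 28840 W.

29000 W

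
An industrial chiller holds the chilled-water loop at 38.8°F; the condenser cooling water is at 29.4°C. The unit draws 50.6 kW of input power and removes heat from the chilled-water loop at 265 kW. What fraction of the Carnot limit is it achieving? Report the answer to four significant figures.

COP_actual = Q̇_C/Ẇ = 265.0/50.60 = 5.237.
In absolute terms T_C = 276.93 K and T_H = 302.55 K, so ΔT = 25.62 K.
COP_Carnot = T_C/ΔT = 276.93/25.62 = 10.81.
η_II = COP_actual/COP_Carnot = 5.237/10.81 = 0.4846.

0.4846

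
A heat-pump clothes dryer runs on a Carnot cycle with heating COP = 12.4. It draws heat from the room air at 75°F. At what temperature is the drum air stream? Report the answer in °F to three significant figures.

122 °F

COP_HP = T_H/(T_H − T_C) rearranges to T_H = COP·T_C/(COP − 1).
With T_C = 297.04 K, T_H = 12.4 × 297.04/11.40 = 323.09 K.
Converting, 323.09 K = 121.90°F.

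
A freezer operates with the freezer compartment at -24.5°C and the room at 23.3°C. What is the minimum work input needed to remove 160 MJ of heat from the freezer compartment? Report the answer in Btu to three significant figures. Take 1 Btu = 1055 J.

29200 Btu

In absolute terms T_C = 248.65 K and T_H = 296.45 K, so ΔT = 47.80 K.
The reversible limit is COP_R = T_C/ΔT = 5.202, so W_min = Q_C/COP = Q_C·ΔT/T_C.
W_min = 160.0 × 47.80/248.65 = 30.76 MJ = 29150 Btu.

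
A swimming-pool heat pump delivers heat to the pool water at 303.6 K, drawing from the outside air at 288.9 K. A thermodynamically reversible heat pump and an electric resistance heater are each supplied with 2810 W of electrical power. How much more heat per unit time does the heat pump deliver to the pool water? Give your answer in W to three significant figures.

The reservoir spacing is ΔT = 303.6 − 288.9 = 14.70 K.
COP_Carnot = T_H/ΔT = 303.60/14.70 = 20.65.
The heat pump delivers Q̇_H = COP × Ẇ = 58040 W; the resistance heater delivers Ẇ = 2810 W.
Extra = (COP − 1)·Ẇ = 55230 W.

55200 W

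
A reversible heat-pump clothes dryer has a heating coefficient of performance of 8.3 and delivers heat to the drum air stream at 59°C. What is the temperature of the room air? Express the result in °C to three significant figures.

19.0 °C

COP_HP = T_H/(T_H − T_C) gives T_H − T_C = T_H/COP.
With T_H = 332.15 K, T_C = 332.15 × (1 − 1/8.3) = 292.13 K.
Converting, 292.13 K = 18.98°C.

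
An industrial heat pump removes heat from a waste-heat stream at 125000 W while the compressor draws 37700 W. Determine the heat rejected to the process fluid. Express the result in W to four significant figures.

162700 W

For a cyclic device the first law requires Q̇_H = Q̇_C + Ẇ.
Q̇_H = Q̇_C + Ẇ = 162700 W.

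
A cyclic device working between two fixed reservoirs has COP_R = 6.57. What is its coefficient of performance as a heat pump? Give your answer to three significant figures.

7.57

The first law on one cycle gives Q_H = Q_C + W, so Q_H/W = Q_C/W + 1.
COP_HP = COP_R + 1 = 6.57 + 1 = 7.57.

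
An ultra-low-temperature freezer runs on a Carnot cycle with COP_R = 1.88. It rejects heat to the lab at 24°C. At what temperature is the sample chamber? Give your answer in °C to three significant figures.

For a Carnot refrigerator COP_R = T_C/(T_H − T_C), so T_C = COP·T_H/(1 + COP).
With T_H = 297.15 K, T_C = 1.88 × 297.15/2.880 = 193.97 K.
Converting, 193.97 K = -79.18°C.

-79.2 °C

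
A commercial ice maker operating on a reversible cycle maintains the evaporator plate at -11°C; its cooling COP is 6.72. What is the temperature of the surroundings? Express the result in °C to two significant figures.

COP_R = T_C/(T_H − T_C) gives T_H − T_C = T_C/COP.
With T_C = 262.15 K, T_H = 262.15 × (1 + 1/6.72) = 301.16 K.
Converting, 301.16 K = 28.01°C.

28 °C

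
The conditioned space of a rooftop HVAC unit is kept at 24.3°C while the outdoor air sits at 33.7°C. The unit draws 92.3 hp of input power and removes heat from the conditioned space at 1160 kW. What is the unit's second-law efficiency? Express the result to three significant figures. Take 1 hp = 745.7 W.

0.533

Converting, Q̇_C = 1160 kW = 1556 hp, so COP_actual = Q̇_C/Ẇ = 1556/92.30 = 16.85.
In absolute terms T_C = 297.45 K and T_H = 306.85 K, so ΔT = 9.400 K.
COP_Carnot = T_C/ΔT = 297.45/9.400 = 31.64.
η_II = COP_actual/COP_Carnot = 16.85/31.64 = 0.5326.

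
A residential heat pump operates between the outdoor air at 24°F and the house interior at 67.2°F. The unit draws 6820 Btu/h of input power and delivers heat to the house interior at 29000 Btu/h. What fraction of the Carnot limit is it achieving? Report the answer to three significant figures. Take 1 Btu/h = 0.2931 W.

COP_actual = Q̇_H/Ẇ = 29000/6820 = 4.252.
In absolute terms T_C = 268.71 K and T_H = 292.71 K, so ΔT = 24.00 K.
COP_Carnot = T_H/ΔT = 292.71/24.00 = 12.20.
η_II = COP_actual/COP_Carnot = 4.252/12.20 = 0.3487.

0.349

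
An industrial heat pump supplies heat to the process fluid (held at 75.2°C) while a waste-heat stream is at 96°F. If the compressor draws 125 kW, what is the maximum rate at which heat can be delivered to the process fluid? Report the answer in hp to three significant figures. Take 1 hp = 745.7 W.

1470 hp

In absolute terms T_C = 308.71 K and T_H = 348.35 K, so ΔT = 39.64 K.
COP_Carnot = T_H/ΔT = 348.35/39.64 = 8.787.
Q̇_max = COP_Carnot × Ẇ = 8.787 × 125.0 kW = 1098 kW = 1473 hp.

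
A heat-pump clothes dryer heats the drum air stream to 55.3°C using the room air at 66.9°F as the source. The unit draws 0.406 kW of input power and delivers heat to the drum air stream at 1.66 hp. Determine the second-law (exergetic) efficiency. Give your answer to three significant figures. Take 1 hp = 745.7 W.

0.333

Converting, Q̇_H = 1.660 hp = 1.238 kW, so COP_actual = Q̇_H/Ẇ = 1.238/0.4060 = 3.049.
In absolute terms T_C = 292.54 K and T_H = 328.45 K, so ΔT = 35.91 K.
COP_Carnot = T_H/ΔT = 328.45/35.91 = 9.146.
η_II = COP_actual/COP_Carnot = 3.049/9.146 = 0.3334.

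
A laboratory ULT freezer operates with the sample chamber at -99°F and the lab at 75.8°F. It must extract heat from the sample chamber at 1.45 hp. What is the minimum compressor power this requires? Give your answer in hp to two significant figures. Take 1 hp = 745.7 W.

0.70 hp

In absolute terms T_C = 200.37 K and T_H = 297.48 K, so ΔT = 97.11 K.
COP_Carnot = T_C/ΔT = 200.37/97.11 = 2.063.
Ẇ_min = Q̇/COP_Carnot = 1.450/2.063 = 0.7027 hp.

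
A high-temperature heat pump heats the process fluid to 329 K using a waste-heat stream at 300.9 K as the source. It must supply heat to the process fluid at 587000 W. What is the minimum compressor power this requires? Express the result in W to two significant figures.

50000 W

The reservoir spacing is ΔT = 329 − 300.9 = 28.10 K.
COP_Carnot = T_H/ΔT = 329.00/28.10 = 11.71.
Ẇ_min = Q̇/COP_Carnot = 587000/11.71 = 50140 W.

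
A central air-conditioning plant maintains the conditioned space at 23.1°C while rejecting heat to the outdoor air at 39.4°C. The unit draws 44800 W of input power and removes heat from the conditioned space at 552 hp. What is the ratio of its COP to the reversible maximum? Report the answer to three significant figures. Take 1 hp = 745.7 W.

0.506

Converting, Q̇_C = 552.0 hp = 411600 W, so COP_actual = Q̇_C/Ẇ = 411600/44800 = 9.188.
In absolute terms T_C = 296.25 K and T_H = 312.55 K, so ΔT = 16.30 K.
COP_Carnot = T_C/ΔT = 296.25/16.30 = 18.17.
η_II = COP_actual/COP_Carnot = 9.188/18.17 = 0.5055.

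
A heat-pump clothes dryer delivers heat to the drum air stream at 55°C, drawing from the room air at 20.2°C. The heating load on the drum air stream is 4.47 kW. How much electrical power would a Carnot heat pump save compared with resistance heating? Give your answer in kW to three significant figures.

In absolute terms T_C = 293.35 K and T_H = 328.15 K, so ΔT = 34.80 K.
COP_Carnot = T_H/ΔT = 328.15/34.80 = 9.430.
Resistance heating needs Ẇ_res = Q̇_H = 4.470 kW; the reversible heat pump needs only Ẇ_hp = Q̇_H/COP = 0.4740 kW.
Saving = 4.470 − 0.4740 = 3.996 kW.

4.00 kW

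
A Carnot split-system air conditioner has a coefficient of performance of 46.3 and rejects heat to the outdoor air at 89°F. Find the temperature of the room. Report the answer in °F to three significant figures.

77.4 °F

For a Carnot refrigerator COP_R = T_C/(T_H − T_C), so T_C = COP·T_H/(1 + COP).
With T_H = 304.82 K, T_C = 46.3 × 304.82/47.30 = 298.37 K.
Converting, 298.37 K = 77.40°F.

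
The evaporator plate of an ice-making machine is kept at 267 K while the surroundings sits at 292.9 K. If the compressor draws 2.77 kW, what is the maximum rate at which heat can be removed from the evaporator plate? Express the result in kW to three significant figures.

28.6 kW

The reservoir spacing is ΔT = 292.9 − 267 = 25.90 K.
COP_Carnot = T_C/ΔT = 267.00/25.90 = 10.31.
Q̇_max = COP_Carnot × Ẇ = 10.31 × 2.770 kW = 28.56 kW.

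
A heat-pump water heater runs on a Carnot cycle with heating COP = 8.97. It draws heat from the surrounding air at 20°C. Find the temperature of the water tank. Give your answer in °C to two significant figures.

57 °C

COP_HP = T_H/(T_H − T_C) rearranges to T_H = COP·T_C/(COP − 1).
With T_C = 293.15 K, T_H = 8.97 × 293.15/7.970 = 329.93 K.
Converting, 329.93 K = 56.78°C.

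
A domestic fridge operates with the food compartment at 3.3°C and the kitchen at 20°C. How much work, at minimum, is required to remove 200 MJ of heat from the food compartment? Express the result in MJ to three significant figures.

In absolute terms T_C = 276.45 K and T_H = 293.15 K, so ΔT = 16.70 K.
The reversible limit is COP_R = T_C/ΔT = 16.55, so W_min = Q_C/COP = Q_C·ΔT/T_C.
W_min = 200.0 × 16.70/276.45 = 12.08 MJ.

12.1 MJ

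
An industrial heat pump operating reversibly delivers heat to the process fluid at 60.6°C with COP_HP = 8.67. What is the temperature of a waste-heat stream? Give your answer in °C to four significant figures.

COP_HP = T_H/(T_H − T_C) gives T_H − T_C = T_H/COP.
With T_H = 333.75 K, T_C = 333.75 × (1 − 1/8.67) = 295.26 K.
Converting, 295.26 K = 22.11°C.

22.11 °C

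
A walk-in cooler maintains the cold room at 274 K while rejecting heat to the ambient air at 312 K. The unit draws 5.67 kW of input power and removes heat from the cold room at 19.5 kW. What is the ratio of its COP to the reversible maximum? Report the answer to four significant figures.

0.4770

COP_actual = Q̇_C/Ẇ = 19.50/5.670 = 3.439.
The reservoir spacing is ΔT = 312 − 274 = 38.00 K.
COP_Carnot = T_C/ΔT = 274.00/38.00 = 7.211.
η_II = COP_actual/COP_Carnot = 3.439/7.211 = 0.4770.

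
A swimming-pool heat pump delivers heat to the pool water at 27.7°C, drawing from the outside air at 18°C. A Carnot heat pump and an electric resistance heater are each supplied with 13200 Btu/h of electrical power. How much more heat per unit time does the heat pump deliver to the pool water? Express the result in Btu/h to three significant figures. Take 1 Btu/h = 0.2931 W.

396000 Btu/h

In absolute terms T_C = 291.15 K and T_H = 300.85 K, so ΔT = 9.700 K.
COP_Carnot = T_H/ΔT = 300.85/9.700 = 31.02.
The heat pump delivers Q̇_H = COP × Ẇ = 409400 Btu/h; the resistance heater delivers Ẇ = 13200 Btu/h.
Extra = (COP − 1)·Ẇ = 396200 Btu/h.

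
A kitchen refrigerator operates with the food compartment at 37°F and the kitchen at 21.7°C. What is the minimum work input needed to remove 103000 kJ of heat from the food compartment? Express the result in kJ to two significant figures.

In absolute terms T_C = 275.93 K and T_H = 294.85 K, so ΔT = 18.92 K.
The reversible limit is COP_R = T_C/ΔT = 14.58, so W_min = Q_C/COP = Q_C·ΔT/T_C.
W_min = 103000 × 18.92/275.93 = 7063 kJ.

7100 kJ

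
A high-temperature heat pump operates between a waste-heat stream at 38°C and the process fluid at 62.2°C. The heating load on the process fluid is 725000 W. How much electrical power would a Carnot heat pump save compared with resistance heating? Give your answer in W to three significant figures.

673000 W

In absolute terms T_C = 311.15 K and T_H = 335.35 K, so ΔT = 24.20 K.
COP_Carnot = T_H/ΔT = 335.35/24.20 = 13.86.
Resistance heating needs Ẇ_res = Q̇_H = 725000 W; the reversible heat pump needs only Ẇ_hp = Q̇_H/COP = 52320 W.
Saving = 725000 − 52320 = 672700 W.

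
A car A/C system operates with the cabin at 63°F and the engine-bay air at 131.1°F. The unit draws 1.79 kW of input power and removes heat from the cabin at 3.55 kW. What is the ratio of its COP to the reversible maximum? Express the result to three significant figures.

0.258

COP_actual = Q̇_C/Ẇ = 3.550/1.790 = 1.983.
In absolute terms T_C = 290.37 K and T_H = 328.21 K, so ΔT = 37.83 K.
COP_Carnot = T_C/ΔT = 290.37/37.83 = 7.675.
η_II = COP_actual/COP_Carnot = 1.983/7.675 = 0.2584.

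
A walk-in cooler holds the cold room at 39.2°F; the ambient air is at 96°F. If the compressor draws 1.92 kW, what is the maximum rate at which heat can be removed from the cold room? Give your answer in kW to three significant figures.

In absolute terms T_C = 277.15 K and T_H = 308.71 K, so ΔT = 31.56 K.
COP_Carnot = T_C/ΔT = 277.15/31.56 = 8.783.
Q̇_max = COP_Carnot × Ẇ = 8.783 × 1.920 kW = 16.86 kW.

16.9 kW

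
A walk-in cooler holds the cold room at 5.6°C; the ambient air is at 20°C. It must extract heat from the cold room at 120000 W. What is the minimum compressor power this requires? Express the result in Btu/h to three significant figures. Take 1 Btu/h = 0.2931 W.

In absolute terms T_C = 278.75 K and T_H = 293.15 K, so ΔT = 14.40 K.
COP_Carnot = T_C/ΔT = 278.75/14.40 = 19.36.
Ẇ_min = Q̇/COP_Carnot = 120000/19.36 = 6199 W = 21150 Btu/h.

21200 Btu/h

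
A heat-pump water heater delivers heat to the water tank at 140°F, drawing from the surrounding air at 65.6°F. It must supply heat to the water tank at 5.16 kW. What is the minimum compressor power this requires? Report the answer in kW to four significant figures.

0.6402 kW

In absolute terms T_C = 291.82 K and T_H = 333.15 K, so ΔT = 41.33 K.
COP_Carnot = T_H/ΔT = 333.15/41.33 = 8.060.
Ẇ_min = Q̇/COP_Carnot = 5.160/8.060 = 0.6402 kW.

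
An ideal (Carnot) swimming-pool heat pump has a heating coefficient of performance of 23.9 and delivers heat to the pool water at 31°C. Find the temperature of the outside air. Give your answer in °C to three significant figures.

18.3 °C

COP_HP = T_H/(T_H − T_C) gives T_H − T_C = T_H/COP.
With T_H = 304.15 K, T_C = 304.15 × (1 − 1/23.9) = 291.42 K.
Converting, 291.42 K = 18.27°C.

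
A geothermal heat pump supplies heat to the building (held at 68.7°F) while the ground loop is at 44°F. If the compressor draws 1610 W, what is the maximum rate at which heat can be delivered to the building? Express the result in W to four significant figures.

In absolute terms T_C = 279.82 K and T_H = 293.54 K, so ΔT = 13.72 K.
COP_Carnot = T_H/ΔT = 293.54/13.72 = 21.39.
Q̇_max = COP_Carnot × Ẇ = 21.39 × 1610 W = 34440 W.

34440 W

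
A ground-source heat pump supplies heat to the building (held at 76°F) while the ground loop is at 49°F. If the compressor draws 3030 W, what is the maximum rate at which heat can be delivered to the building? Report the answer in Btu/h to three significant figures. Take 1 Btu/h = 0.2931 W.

In absolute terms T_C = 282.59 K and T_H = 297.59 K, so ΔT = 15.00 K.
COP_Carnot = T_H/ΔT = 297.59/15.00 = 19.84.
Q̇_max = COP_Carnot × Ẇ = 19.84 × 3030 W = 60110 W = 205100 Btu/h.

205000 Btu/h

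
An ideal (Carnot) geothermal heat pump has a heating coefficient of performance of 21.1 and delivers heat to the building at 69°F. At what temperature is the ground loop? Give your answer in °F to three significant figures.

COP_HP = T_H/(T_H − T_C) gives T_H − T_C = T_H/COP.
With T_H = 293.71 K, T_C = 293.71 × (1 − 1/21.1) = 279.79 K.
Converting, 279.79 K = 43.94°F.

43.9 °F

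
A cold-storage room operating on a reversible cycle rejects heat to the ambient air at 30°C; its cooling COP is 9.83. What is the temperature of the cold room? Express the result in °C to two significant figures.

2.0 °C

For a Carnot refrigerator COP_R = T_C/(T_H − T_C), so T_C = COP·T_H/(1 + COP).
With T_H = 303.15 K, T_C = 9.83 × 303.15/10.83 = 275.16 K.
Converting, 275.16 K = 2.01°C.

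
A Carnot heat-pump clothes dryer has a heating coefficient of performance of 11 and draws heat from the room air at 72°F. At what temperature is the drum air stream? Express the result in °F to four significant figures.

COP_HP = T_H/(T_H − T_C) rearranges to T_H = COP·T_C/(COP − 1).
With T_C = 295.37 K, T_H = 11 × 295.37/10.00 = 324.91 K.
Converting, 324.91 K = 125.17°F.

125.2 °F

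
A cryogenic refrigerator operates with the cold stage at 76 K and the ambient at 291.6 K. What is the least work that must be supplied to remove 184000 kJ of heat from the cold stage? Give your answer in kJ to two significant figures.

The reservoir spacing is ΔT = 291.6 − 76 = 215.6 K.
The reversible limit is COP_R = T_C/ΔT = 0.3525, so W_min = Q_C/COP = Q_C·ΔT/T_C.
W_min = 184000 × 215.6/76.00 = 522000 kJ.

520000 kJ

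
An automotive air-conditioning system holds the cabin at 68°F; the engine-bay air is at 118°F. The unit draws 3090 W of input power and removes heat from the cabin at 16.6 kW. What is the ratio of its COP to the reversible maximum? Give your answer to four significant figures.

Converting, Q̇_C = 16.60 kW = 16600 W, so COP_actual = Q̇_C/Ẇ = 16600/3090 = 5.372.
In absolute terms T_C = 293.15 K and T_H = 320.93 K, so ΔT = 27.78 K.
COP_Carnot = T_C/ΔT = 293.15/27.78 = 10.55.
η_II = COP_actual/COP_Carnot = 5.372/10.55 = 0.5090.

0.5090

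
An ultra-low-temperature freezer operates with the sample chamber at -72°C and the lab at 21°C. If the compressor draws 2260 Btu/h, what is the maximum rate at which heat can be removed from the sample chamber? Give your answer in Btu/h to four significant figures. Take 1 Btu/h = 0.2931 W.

In absolute terms T_C = 201.15 K and T_H = 294.15 K, so ΔT = 93.00 K.
COP_Carnot = T_C/ΔT = 201.15/93.00 = 2.163.
Q̇_max = COP_Carnot × Ẇ = 2.163 × 2260 Btu/h = 4888 Btu/h.

4888 Btu/h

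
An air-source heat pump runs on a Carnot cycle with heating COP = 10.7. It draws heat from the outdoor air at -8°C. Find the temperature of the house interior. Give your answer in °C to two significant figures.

19 °C

COP_HP = T_H/(T_H − T_C) rearranges to T_H = COP·T_C/(COP − 1).
With T_C = 265.15 K, T_H = 10.7 × 265.15/9.700 = 292.49 K.
Converting, 292.49 K = 19.34°C.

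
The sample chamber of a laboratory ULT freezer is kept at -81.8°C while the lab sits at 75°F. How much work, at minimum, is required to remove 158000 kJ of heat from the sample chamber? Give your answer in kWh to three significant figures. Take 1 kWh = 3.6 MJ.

24.2 kWh

In absolute terms T_C = 191.35 K and T_H = 297.04 K, so ΔT = 105.7 K.
The reversible limit is COP_R = T_C/ΔT = 1.811, so W_min = Q_C/COP = Q_C·ΔT/T_C.
W_min = 158000 × 105.7/191.35 = 87270 kJ = 24.24 kWh.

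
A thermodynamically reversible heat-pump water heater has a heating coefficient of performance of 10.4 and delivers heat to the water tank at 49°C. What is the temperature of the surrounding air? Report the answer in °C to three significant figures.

COP_HP = T_H/(T_H − T_C) gives T_H − T_C = T_H/COP.
With T_H = 322.15 K, T_C = 322.15 × (1 − 1/10.4) = 291.17 K.
Converting, 291.17 K = 18.02°C.

18.0 °C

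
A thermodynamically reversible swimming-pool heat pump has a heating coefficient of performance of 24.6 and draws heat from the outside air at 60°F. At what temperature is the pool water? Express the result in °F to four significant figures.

COP_HP = T_H/(T_H − T_C) rearranges to T_H = COP·T_C/(COP − 1).
With T_C = 288.71 K, T_H = 24.6 × 288.71/23.60 = 300.94 K.
Converting, 300.94 K = 82.02°F.

82.02 °F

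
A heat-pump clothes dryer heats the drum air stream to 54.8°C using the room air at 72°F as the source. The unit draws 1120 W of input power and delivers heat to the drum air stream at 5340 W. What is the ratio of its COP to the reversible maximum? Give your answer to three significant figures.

COP_actual = Q̇_H/Ẇ = 5340/1120 = 4.768.
In absolute terms T_C = 295.37 K and T_H = 327.95 K, so ΔT = 32.58 K.
COP_Carnot = T_H/ΔT = 327.95/32.58 = 10.07.
η_II = COP_actual/COP_Carnot = 4.768/10.07 = 0.4736.

0.474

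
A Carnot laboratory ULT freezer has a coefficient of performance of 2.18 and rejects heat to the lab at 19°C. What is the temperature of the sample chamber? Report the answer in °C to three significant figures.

For a Carnot refrigerator COP_R = T_C/(T_H − T_C), so T_C = COP·T_H/(1 + COP).
With T_H = 292.15 K, T_C = 2.18 × 292.15/3.180 = 200.28 K.
Converting, 200.28 K = -72.87°C.

-72.9 °C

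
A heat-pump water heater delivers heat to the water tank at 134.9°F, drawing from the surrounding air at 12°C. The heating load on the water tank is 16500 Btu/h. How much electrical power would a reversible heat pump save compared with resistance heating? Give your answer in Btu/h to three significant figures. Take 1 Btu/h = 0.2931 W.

14200 Btu/h

In absolute terms T_C = 285.15 K and T_H = 330.32 K, so ΔT = 45.17 K.
COP_Carnot = T_H/ΔT = 330.32/45.17 = 7.313.
Resistance heating needs Ẇ_res = Q̇_H = 16500 Btu/h; the reversible heat pump needs only Ẇ_hp = Q̇_H/COP = 2256 Btu/h.
Saving = 16500 − 2256 = 14240 Btu/h.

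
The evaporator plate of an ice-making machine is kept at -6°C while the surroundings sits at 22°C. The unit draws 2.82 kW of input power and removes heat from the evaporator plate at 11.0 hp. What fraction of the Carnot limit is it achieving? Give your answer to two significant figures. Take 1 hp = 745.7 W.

0.30

Converting, Q̇_C = 11.00 hp = 8.203 kW, so COP_actual = Q̇_C/Ẇ = 8.203/2.820 = 2.909.
In absolute terms T_C = 267.15 K and T_H = 295.15 K, so ΔT = 28.00 K.
COP_Carnot = T_C/ΔT = 267.15/28.00 = 9.541.
η_II = COP_actual/COP_Carnot = 2.909/9.541 = 0.3049.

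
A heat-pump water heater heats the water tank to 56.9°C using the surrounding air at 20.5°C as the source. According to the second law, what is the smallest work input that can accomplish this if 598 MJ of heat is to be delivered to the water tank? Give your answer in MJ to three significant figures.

66.0 MJ

In absolute terms T_C = 293.65 K and T_H = 330.05 K, so ΔT = 36.40 K.
The reversible limit is COP_HP = T_H/ΔT = 9.067, so W_min = Q_H/COP = Q_H·ΔT/T_H.
W_min = 598.0 × 36.40/330.05 = 65.95 MJ.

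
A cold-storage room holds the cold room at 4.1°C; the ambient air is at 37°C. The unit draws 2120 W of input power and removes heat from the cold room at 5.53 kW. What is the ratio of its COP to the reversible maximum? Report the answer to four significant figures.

0.3095

Converting, Q̇_C = 5.530 kW = 5530 W, so COP_actual = Q̇_C/Ẇ = 5530/2120 = 2.608.
In absolute terms T_C = 277.25 K and T_H = 310.15 K, so ΔT = 32.90 K.
COP_Carnot = T_C/ΔT = 277.25/32.90 = 8.427.
η_II = COP_actual/COP_Carnot = 2.608/8.427 = 0.3095.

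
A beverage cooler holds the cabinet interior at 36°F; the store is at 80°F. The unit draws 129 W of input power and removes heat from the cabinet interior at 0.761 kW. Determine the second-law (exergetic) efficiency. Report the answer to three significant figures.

Converting, Q̇_C = 0.7610 kW = 761.0 W, so COP_actual = Q̇_C/Ẇ = 761.0/129.0 = 5.899.
In absolute terms T_C = 275.37 K and T_H = 299.82 K, so ΔT = 24.44 K.
COP_Carnot = T_C/ΔT = 275.37/24.44 = 11.27.
η_II = COP_actual/COP_Carnot = 5.899/11.27 = 0.5237.

0.524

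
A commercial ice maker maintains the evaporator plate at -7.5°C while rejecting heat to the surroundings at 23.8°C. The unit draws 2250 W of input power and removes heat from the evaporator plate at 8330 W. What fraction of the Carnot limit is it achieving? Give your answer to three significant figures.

COP_actual = Q̇_C/Ẇ = 8330/2250 = 3.702.
In absolute terms T_C = 265.65 K and T_H = 296.95 K, so ΔT = 31.30 K.
COP_Carnot = T_C/ΔT = 265.65/31.30 = 8.487.
η_II = COP_actual/COP_Carnot = 3.702/8.487 = 0.4362.

0.436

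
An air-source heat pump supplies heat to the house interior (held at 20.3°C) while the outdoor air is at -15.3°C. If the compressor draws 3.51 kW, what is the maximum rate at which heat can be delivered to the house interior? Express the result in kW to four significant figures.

28.93 kW

In absolute terms T_C = 257.85 K and T_H = 293.45 K, so ΔT = 35.60 K.
COP_Carnot = T_H/ΔT = 293.45/35.60 = 8.243.
Q̇_max = COP_Carnot × Ẇ = 8.243 × 3.510 kW = 28.93 kW.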